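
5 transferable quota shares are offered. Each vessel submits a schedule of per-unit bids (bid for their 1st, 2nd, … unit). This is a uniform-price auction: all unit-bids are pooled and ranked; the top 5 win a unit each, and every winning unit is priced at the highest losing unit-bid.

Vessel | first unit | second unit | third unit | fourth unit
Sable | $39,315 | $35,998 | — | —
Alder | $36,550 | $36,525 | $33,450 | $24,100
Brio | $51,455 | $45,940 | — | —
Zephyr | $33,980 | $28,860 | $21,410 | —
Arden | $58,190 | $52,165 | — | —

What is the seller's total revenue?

Total revenue: $182,750

Merging the schedules and taking the best 5: 58,190 (Arden-1), 52,165 (Arden-2), 51,455 (Brio-1), 45,940 (Brio-2), 39,315 (Sable-1)
Highest rejected unit-bid = $36,550.
Allocation: Arden 2, Brio 2, Sable 1. Every unit priced at $36,550.
Revenue = 5 × 36,550 = $182,750.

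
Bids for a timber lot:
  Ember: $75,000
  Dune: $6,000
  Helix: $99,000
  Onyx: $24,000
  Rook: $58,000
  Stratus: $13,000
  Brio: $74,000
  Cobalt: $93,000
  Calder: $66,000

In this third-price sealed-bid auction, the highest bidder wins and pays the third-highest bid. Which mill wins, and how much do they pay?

Helix pays $75,000

Bids ranked: 99,000 (Helix) > 93,000 (Cobalt) > 75,000 (Ember) > 74,000 (Brio) > 66,000 (Calder) > 58,000 (Rook) > …
Helix wins; payment is bid #3 in the ranking = $75,000.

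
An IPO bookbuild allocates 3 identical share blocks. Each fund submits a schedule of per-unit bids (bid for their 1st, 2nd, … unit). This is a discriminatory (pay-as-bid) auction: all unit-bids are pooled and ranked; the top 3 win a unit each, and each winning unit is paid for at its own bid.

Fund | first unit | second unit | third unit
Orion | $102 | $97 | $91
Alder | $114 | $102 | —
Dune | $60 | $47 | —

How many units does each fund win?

Merging the schedules and taking the best 3: 114 (Alder-1), 102 (Orion-1), 102 (Alder-2)
Next rejected bid: $97 (not a price — pay-as-bid).
Allocation: Alder 2, Orion 1.

Alder 2, Orion 1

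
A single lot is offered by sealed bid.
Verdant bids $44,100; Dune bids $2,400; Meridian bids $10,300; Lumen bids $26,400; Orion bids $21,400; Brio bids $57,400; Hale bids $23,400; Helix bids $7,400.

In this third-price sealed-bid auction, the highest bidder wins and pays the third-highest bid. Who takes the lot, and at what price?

Bids in order: 57,400 (Brio) > 44,100 (Verdant) > 26,400 (Lumen) > 23,400 (Hale) > 21,400 (Orion) > 10,300 (Meridian) > …
Brio wins; payment is bid #3 in the ranking = $26,400.

Brio pays $26,400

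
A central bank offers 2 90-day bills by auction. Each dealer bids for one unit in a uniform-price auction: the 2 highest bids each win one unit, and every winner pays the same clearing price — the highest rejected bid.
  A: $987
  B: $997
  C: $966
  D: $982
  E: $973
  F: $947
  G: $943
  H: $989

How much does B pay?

B pays $987

Sorting: 997 (B), 989 (H), 987 (A), 982 (D), …
The 2 highest are B, H.
First losing bid is A's $987, which sets the uniform price.
B wins → pays $987.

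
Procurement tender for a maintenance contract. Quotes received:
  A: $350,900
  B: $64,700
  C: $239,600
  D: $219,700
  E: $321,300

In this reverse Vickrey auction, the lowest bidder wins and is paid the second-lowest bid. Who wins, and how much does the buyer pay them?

Rule: the lowest bidder wins and is paid the second-lowest bid.
Bids ranked: 64,700 (B) < 219,700 (D) < 239,600 (C) < 321,300 (E) < 350,900 (A)
Second-price: B is paid D's bid of $219,700.

B is paid $219,700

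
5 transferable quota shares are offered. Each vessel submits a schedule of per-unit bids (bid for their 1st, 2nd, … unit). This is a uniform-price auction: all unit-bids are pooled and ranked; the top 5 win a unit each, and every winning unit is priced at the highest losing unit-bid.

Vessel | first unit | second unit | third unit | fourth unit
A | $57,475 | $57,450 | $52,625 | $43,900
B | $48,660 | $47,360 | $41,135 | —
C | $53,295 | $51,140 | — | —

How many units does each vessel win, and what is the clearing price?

Merging the schedules and taking the best 5: 57,475 (A-1), 57,450 (A-2), 53,295 (C-1), 52,625 (A-3), 51,140 (C-2)
First bid not allocated: $48,660.
Allocation: A 3, C 2.

A 3, C 2; clearing price $48,660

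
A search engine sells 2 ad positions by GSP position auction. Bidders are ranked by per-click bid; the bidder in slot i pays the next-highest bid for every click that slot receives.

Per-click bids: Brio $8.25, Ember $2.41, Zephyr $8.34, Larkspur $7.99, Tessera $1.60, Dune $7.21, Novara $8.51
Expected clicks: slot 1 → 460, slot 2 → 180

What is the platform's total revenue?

Ranked by bid: $8.51 (Novara) > $8.34 (Zephyr) > $8.25 (Brio) > …
Slot 1: Novara pays $8.34 × 460 = $3836.40
Slot 2: Zephyr pays $8.25 × 180 = $1485.00
Total = $5321.40

Total revenue: $5321.40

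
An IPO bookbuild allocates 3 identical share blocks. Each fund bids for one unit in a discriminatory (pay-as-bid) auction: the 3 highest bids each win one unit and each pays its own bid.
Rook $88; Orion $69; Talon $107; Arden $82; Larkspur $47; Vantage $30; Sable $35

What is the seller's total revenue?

Total revenue: $277

Bids ranked high→low: 107 (Talon), 88 (Rook), 82 (Arden), 69 (Orion), 47 (Larkspur), …
The 3 highest are Talon, Rook, Arden.
Total revenue = 107 + 88 + 82 = $277.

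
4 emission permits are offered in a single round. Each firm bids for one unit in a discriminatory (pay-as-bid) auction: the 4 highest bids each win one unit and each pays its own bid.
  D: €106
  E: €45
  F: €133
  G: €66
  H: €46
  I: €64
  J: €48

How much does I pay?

I pays €64

Ordering the bids: 133 (F), 106 (D), 66 (G), 64 (I), 48 (J), 46 (H), …
Winners (4 units): F, D, G, I.
I wins → own bid €64.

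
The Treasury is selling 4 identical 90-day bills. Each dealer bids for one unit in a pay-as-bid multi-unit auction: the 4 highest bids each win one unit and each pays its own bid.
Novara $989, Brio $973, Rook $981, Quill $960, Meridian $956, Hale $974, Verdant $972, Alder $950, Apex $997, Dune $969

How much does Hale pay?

Bids ranked high→low: 997 (Apex), 989 (Novara), 981 (Rook), 974 (Hale), 973 (Brio), 972 (Verdant), …
Top 4: Apex, Novara, Rook, Hale.
Hale wins → own bid $974.

Hale pays $974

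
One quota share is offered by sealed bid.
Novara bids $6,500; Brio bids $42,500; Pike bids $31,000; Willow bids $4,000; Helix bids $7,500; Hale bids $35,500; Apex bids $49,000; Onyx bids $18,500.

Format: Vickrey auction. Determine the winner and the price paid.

Apex pays $42,500

Sorting bids: 49,000 (Apex) > 42,500 (Brio) > 35,500 (Hale) > 31,000 (Pike) > 18,500 (Onyx) > 7,500 (Helix) > …
Apex is highest; pays the second-highest bid, $42,500.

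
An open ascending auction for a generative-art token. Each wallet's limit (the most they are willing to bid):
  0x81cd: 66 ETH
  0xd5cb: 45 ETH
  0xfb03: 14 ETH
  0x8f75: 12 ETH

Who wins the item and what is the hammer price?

0x81cd wins at 45 ETH

Limits ranked: 66 (0x81cd) > 45 (0xd5cb) > 14 (0xfb03) > 12 (0x8f75)
Once the price passes 45 ETH, only 0x81cd is left; the hammer falls at 0xd5cb's limit of 45 ETH.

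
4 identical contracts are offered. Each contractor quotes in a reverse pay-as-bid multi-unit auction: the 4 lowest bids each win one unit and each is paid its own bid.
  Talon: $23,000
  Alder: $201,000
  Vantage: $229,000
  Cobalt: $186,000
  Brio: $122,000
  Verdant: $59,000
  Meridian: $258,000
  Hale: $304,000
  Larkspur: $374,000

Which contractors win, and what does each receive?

Talon $23,000, Verdant $59,000, Brio $122,000, Cobalt $186,000

Ordering the bids: 23,000 (Talon), 59,000 (Verdant), 122,000 (Brio), 186,000 (Cobalt), 201,000 (Alder), 229,000 (Vantage), …
Winners (4 units): Talon, Verdant, Brio, Cobalt.
Each winner is paid its own bid: Talon $23,000, Verdant $59,000, Brio $122,000, Cobalt $186,000.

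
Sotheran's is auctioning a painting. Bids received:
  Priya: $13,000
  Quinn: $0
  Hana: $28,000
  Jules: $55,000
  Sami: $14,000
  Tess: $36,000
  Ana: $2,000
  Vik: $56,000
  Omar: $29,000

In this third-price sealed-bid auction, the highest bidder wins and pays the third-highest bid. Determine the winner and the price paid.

Vik pays $36,000

Rule: the highest bidder wins and pays the third-highest bid.
Sorting bids: 56,000 (Vik) > 55,000 (Jules) > 36,000 (Tess) > 29,000 (Omar) > 28,000 (Hana) > 14,000 (Sami) > …
Vik wins; payment is bid #3 in the ranking = $36,000.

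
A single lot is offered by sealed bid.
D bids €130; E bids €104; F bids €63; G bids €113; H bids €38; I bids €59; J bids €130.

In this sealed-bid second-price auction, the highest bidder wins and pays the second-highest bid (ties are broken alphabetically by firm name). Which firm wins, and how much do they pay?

D pays €130

Sealed-bid second-price auction: the highest bidder wins and pays the second-highest bid.
Bids ranked: 130 (D) > 130 (J) > 113 (G) > 104 (E) > 63 (F) > 59 (I) > …
Tie at €130 → D wins by tie-break.
Second-price: D pays J's bid of €130.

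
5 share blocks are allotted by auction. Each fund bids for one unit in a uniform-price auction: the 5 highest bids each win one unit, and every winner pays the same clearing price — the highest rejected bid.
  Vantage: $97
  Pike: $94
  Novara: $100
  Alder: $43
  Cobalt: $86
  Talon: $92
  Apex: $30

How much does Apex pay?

Sorting: 100 (Novara), 97 (Vantage), 94 (Pike), 92 (Talon), 86 (Cobalt), 43 (Alder), 30 (Apex)
Winners (5 units): Novara, Vantage, Pike, Talon, Cobalt.
First losing bid is Alder's $43, which sets the uniform price.
Apex does not win → pays $0.

Apex pays $0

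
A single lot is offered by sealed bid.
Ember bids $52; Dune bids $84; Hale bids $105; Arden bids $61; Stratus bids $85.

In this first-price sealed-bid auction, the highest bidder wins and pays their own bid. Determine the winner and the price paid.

Rule: the highest bidder wins and pays their own bid.
Bids in order: 105 (Hale) > 85 (Stratus) > 84 (Dune) > 61 (Arden) > 52 (Ember)
Hale has the highest bid and pays exactly that: $105.

Hale pays $105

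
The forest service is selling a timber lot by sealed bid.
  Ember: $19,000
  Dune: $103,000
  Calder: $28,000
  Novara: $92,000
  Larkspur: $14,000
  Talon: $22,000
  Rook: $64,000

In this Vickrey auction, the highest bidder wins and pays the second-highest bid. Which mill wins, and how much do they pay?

Dune pays $92,000

Vickrey auction: the highest bidder wins and pays the second-highest bid.
Sorting bids: 103,000 (Dune) > 92,000 (Novara) > 64,000 (Rook) > 28,000 (Calder) > 22,000 (Talon) > 19,000 (Ember) > …
Dune is highest; pays the second-highest bid, $92,000.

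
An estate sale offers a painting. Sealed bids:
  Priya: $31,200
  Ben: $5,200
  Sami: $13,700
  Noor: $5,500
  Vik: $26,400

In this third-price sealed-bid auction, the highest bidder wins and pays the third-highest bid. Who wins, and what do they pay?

Bids in order: 31,200 (Priya) > 26,400 (Vik) > 13,700 (Sami) > 5,500 (Noor) > 5,200 (Ben)
Priya wins; payment is bid #3 in the ranking = $13,700.

Priya pays $13,700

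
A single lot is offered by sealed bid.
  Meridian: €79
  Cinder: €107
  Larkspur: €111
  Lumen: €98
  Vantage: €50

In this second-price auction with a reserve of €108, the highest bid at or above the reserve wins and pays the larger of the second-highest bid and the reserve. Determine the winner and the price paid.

Bids in order: 111 (Larkspur) > 107 (Cinder) > 98 (Lumen) > 79 (Meridian) > 50 (Vantage)
Larkspur has the top bid at or above the reserve (€111).
max(second-highest €107, reserve €108) = €108.

Larkspur pays €108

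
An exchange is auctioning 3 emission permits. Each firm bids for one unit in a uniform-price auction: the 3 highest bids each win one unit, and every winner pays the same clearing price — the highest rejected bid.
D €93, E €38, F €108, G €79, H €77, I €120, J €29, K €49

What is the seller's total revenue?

Total revenue: €237

Ordering the bids: 120 (I), 108 (F), 93 (D), 79 (G), 77 (H), …
Winners (3 units): I, F, D.
First losing bid is G's €79, which sets the uniform price.
Total revenue = 3 × €79 = €237.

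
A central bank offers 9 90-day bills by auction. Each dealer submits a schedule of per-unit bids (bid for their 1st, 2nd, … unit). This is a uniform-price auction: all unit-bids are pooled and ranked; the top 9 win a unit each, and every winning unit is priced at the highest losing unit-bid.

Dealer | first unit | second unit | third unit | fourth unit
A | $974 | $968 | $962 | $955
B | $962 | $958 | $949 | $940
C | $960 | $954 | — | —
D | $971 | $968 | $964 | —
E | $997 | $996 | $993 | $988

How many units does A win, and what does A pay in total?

A: 2 units, pays $1,924

All unit-bids, highest first — top 9: 997 (E-1), 996 (E-2), 993 (E-3), 988 (E-4), 974 (A-1), 971 (D-1), 968 (A-2), 968 (D-2), 964 (D-3)
First bid not allocated: $962.
A wins 2 unit(s) at $962 each.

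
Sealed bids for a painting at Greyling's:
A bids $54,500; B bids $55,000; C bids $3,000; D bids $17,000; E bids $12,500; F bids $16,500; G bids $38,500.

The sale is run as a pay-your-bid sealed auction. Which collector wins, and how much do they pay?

B pays $55,000

Sorting bids: 55,000 (B) > 54,500 (A) > 38,500 (G) > 17,000 (D) > 16,500 (F) > 12,500 (E) > …
B has the highest bid and pays exactly that: $55,000.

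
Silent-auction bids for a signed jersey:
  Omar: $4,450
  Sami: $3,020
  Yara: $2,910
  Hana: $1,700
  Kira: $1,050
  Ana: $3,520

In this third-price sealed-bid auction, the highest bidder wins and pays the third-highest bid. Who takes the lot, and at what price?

Bids ranked: 4,450 (Omar) > 3,520 (Ana) > 3,020 (Sami) > 2,910 (Yara) > 1,700 (Hana) > 1,050 (Kira)
Omar is highest; pays the third-highest bid, $3,020.

Omar pays $3,020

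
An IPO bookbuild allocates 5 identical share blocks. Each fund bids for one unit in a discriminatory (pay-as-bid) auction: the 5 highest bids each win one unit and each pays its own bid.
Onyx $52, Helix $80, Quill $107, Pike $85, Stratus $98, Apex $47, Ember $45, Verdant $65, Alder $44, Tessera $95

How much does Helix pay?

Sorting: 107 (Quill), 98 (Stratus), 95 (Tessera), 85 (Pike), 80 (Helix), 65 (Verdant), 52 (Onyx), …
Top 5: Quill, Stratus, Tessera, Pike, Helix.
Helix wins → own bid $80.

Helix pays $80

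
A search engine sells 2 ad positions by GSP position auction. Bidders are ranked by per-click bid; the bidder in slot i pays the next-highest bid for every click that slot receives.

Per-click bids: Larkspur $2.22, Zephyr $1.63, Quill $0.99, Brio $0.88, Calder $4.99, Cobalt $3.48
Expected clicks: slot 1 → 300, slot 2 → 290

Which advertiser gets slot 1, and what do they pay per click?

Sorting advertisers: $4.99 (Calder) > $3.48 (Cobalt) > $2.22 (Larkspur) > …
Slot 1 goes to the first-ranked bidder, Calder, who pays the next bid down: $3.48/click.

Calder; $3.48 per click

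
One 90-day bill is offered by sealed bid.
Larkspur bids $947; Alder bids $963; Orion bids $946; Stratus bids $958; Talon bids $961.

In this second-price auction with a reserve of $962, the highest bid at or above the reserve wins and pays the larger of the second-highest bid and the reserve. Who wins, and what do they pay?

Rule: the highest bid at or above the reserve wins and pays the larger of the second-highest bid and the reserve.
Bids in order: 963 (Alder) > 961 (Talon) > 958 (Stratus) > 947 (Larkspur) > 946 (Orion)
Highest eligible bid: Alder at $963.
Second-highest bid $961 is below the reserve $962, so the reserve binds → payment $962.

Alder pays $962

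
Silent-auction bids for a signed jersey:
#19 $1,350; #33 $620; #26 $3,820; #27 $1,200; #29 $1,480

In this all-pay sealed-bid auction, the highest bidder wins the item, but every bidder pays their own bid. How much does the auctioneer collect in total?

Total revenue: $8,470

All-pay sealed-bid auction: the highest bidder wins the item, but every bidder pays their own bid.
Sorting bids: 3,820 (#26) > 1,480 (#29) > 1,350 (#19) > 1,200 (#27) > 620 (#33)
#26 wins with the top bid; all bids are sunk regardless.
Every bidder forfeits their bid regardless of winning.
Revenue = 1,350 + 620 + 3,820 + 1,200 + 1,480 = $8,470.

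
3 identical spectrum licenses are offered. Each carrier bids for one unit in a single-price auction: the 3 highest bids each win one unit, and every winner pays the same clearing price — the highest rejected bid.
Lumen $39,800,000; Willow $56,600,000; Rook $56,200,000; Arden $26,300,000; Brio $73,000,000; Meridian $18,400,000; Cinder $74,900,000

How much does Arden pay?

Arden pays $0

Bids ranked high→low: 74,900,000 (Cinder), 73,000,000 (Brio), 56,600,000 (Willow), 56,200,000 (Rook), 39,800,000 (Lumen), …
The 3 highest are Cinder, Brio, Willow.
Clearing price = highest rejected bid = $56,200,000.
Arden does not win → pays $0.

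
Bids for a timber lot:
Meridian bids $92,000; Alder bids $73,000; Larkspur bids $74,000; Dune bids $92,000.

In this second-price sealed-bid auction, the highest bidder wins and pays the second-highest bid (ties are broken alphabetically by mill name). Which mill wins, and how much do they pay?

Second-price sealed-bid auction: the highest bidder wins and pays the second-highest bid.
Bids in order: 92,000 (Dune) > 92,000 (Meridian) > 74,000 (Larkspur) > 73,000 (Alder)
Dune and Meridian tie at $92,000; tie-break gives it to Dune.
Second-price: Dune pays Meridian's bid of $92,000.

Dune pays $92,000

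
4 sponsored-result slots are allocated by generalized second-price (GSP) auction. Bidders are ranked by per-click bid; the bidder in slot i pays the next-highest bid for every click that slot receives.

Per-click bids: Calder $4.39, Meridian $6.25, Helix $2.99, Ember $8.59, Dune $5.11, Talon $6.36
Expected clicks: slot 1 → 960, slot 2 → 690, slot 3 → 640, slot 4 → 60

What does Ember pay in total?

Ember pays $6105.60

Sorting advertisers: $8.59 (Ember) > $6.36 (Talon) > $6.25 (Meridian) > $5.11 (Dune) > $4.39 (Calder) > …
Ember holds slot 1 → pays next bid $6.36 × 960 clicks = $6105.60.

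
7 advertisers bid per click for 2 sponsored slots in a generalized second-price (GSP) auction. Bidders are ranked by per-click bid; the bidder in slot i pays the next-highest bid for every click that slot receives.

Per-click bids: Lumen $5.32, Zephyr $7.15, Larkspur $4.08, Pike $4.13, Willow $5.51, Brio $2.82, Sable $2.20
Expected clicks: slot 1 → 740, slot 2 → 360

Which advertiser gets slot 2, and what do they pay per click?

Willow; $5.32 per click

Per-click bids in order: $7.15 (Zephyr) > $5.51 (Willow) > $5.32 (Lumen) > …
Slot 2 goes to the second-ranked bidder, Willow, who pays the next bid down: $5.32/click.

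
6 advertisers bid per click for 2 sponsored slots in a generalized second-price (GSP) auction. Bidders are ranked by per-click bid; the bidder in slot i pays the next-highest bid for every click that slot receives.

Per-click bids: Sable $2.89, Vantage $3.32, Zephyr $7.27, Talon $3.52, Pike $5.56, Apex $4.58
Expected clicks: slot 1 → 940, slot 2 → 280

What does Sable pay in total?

Ranked by bid: $7.27 (Zephyr) > $5.56 (Pike) > $4.58 (Apex) > …
Sable ranks below slot 2 → no slot, pays nothing.

Sable pays $0.00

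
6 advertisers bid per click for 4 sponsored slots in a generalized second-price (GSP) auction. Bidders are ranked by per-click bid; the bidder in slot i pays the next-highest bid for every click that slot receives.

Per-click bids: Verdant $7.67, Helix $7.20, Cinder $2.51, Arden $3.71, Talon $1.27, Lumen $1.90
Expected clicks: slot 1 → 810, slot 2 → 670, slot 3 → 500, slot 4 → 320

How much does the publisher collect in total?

Sorting advertisers: $7.67 (Verdant) > $7.20 (Helix) > $3.71 (Arden) > $2.51 (Cinder) > $1.90 (Lumen) > …
Slot 1: Verdant pays $7.20 × 810 = $5832.00
Slot 2: Helix pays $3.71 × 670 = $2485.70
Slot 3: Arden pays $2.51 × 500 = $1255.00
Slot 4: Cinder pays $1.90 × 320 = $608.00
Total = $10180.70

Total revenue: $10180.70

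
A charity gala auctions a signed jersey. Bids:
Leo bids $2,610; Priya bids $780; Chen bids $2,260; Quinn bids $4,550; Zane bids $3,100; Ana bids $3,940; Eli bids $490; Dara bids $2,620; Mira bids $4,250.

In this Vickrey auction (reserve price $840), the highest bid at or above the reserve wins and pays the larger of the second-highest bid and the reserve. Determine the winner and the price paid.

Quinn pays $4,250

Bids ranked: 4,550 (Quinn) > 4,250 (Mira) > 3,940 (Ana) > 3,100 (Zane) > 2,620 (Dara) > 2,610 (Leo) > …
Quinn has the top bid at or above the reserve ($4,550).
max(second-highest $4,250, reserve $840) = $4,250; the reserve does not bind.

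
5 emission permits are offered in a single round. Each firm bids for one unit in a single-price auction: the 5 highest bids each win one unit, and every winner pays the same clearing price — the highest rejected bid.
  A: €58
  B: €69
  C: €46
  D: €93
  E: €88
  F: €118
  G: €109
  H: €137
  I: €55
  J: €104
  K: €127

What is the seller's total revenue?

Sorting: 137 (H), 127 (K), 118 (F), 109 (G), 104 (J), 93 (D), 88 (E), …
Top 5: H, K, F, G, J.
First losing bid is D's €93, which sets the uniform price.
Total revenue = 5 × €93 = €465.

Total revenue: €465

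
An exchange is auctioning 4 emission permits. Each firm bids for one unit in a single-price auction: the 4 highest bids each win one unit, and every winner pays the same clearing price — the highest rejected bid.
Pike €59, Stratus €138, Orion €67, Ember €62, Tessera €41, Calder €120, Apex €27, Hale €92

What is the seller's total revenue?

Sorting: 138 (Stratus), 120 (Calder), 92 (Hale), 67 (Orion), 62 (Ember), 59 (Pike), …
Top 4: Stratus, Calder, Hale, Orion.
Highest unsuccessful bid: €62 → clearing price.
Total revenue = 4 × €62 = €248.

Total revenue: €248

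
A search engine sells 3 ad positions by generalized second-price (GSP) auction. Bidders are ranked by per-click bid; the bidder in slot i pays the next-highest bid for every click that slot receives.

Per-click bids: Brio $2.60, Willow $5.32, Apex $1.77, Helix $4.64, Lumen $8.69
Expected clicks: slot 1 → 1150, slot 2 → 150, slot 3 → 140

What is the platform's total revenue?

Total revenue: $7178.00

Per-click bids in order: $8.69 (Lumen) > $5.32 (Willow) > $4.64 (Helix) > $2.60 (Brio) > …
Slot 1: Lumen pays $5.32 × 1150 = $6118.00
Slot 2: Willow pays $4.64 × 150 = $696.00
Slot 3: Helix pays $2.60 × 140 = $364.00
Total = $7178.00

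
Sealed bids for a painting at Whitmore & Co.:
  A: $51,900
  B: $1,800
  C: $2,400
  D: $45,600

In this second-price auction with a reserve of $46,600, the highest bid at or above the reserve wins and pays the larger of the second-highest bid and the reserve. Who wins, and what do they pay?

Sorting bids: 51,900 (A) > 45,600 (D) > 2,400 (C) > 1,800 (B)
Highest eligible bid: A at $51,900.
Second-highest bid $45,600 is below the reserve $46,600, so the reserve binds → payment $46,600.

A pays $46,600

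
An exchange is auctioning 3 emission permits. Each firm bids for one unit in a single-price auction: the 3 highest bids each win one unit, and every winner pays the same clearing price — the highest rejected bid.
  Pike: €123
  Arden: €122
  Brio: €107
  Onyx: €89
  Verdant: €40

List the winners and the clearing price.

Pike, Arden, Brio; each pays €89

Bids ranked high→low: 123 (Pike), 122 (Arden), 107 (Brio), 89 (Onyx), 40 (Verdant)
Top 3: Pike, Arden, Brio.
Highest unsuccessful bid: €89 → clearing price.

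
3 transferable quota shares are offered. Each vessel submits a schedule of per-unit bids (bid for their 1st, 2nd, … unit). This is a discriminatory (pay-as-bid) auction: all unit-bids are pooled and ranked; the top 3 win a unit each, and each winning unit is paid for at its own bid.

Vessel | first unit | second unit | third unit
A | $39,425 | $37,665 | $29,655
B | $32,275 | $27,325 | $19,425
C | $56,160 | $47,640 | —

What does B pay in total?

Merging the schedules and taking the best 3: 56,160 (C-1), 47,640 (C-2), 39,425 (A-1)
Next rejected bid: $37,665 (not a price — pay-as-bid).
B wins no units.

B pays $0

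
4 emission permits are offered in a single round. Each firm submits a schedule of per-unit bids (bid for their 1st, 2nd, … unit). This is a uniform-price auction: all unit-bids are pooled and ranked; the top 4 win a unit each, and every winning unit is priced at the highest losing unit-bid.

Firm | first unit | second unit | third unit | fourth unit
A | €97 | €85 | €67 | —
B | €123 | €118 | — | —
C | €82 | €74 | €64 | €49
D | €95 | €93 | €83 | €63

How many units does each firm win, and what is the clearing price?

All unit-bids, highest first — top 4: 123 (B-1), 118 (B-2), 97 (A-1), 95 (D-1)
Highest rejected unit-bid = €93.
Allocation: A 1, B 2, D 1.

A 1, B 2, D 1; clearing price €93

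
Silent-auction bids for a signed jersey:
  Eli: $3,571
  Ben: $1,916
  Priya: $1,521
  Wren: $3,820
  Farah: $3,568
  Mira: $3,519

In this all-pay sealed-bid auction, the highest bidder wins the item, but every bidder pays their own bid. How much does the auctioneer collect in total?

Bids in order: 3,820 (Wren) > 3,571 (Eli) > 3,568 (Farah) > 3,519 (Mira) > 1,916 (Ben) > 1,521 (Priya)
Wren wins with the top bid; all bids are sunk regardless.
Every bidder forfeits their bid regardless of winning.
Revenue = 3,571 + 1,916 + 1,521 + 3,820 + 3,568 + 3,519 = $17,915.

Total revenue: $17,915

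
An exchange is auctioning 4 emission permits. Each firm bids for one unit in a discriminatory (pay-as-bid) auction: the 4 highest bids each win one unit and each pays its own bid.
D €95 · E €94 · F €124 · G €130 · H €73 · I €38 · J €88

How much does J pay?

Ordering the bids: 130 (G), 124 (F), 95 (D), 94 (E), 88 (J), 73 (H), …
Top 4: G, F, D, E.
J does not win → €0.

J pays €0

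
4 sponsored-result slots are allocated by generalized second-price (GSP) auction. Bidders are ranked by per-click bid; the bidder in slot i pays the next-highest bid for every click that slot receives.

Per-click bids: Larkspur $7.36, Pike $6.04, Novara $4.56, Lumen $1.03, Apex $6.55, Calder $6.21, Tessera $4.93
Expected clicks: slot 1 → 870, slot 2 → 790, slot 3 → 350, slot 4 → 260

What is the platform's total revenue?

Sorting advertisers: $7.36 (Larkspur) > $6.55 (Apex) > $6.21 (Calder) > $6.04 (Pike) > $4.93 (Tessera) > …
Slot 1: Larkspur pays $6.55 × 870 = $5698.50
Slot 2: Apex pays $6.21 × 790 = $4905.90
Slot 3: Calder pays $6.04 × 350 = $2114.00
Slot 4: Pike pays $4.93 × 260 = $1281.80
Total = $14000.20

Total revenue: $14000.20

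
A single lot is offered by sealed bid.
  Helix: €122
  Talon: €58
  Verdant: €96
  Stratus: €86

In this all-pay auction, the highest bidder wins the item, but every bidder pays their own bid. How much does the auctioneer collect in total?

Total revenue: €362

Bids ranked: 122 (Helix) > 96 (Verdant) > 86 (Stratus) > 58 (Talon)
Helix wins with the top bid; all bids are sunk regardless.
Every bidder forfeits their bid regardless of winning.
Revenue = 122 + 58 + 96 + 86 = €362.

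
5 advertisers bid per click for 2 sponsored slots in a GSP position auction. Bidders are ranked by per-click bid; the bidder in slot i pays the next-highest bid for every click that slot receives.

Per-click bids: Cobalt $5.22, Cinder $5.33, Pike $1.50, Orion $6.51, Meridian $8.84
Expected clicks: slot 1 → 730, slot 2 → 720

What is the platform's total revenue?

Per-click bids in order: $8.84 (Meridian) > $6.51 (Orion) > $5.33 (Cinder) > …
Slot 1: Meridian pays $6.51 × 730 = $4752.30
Slot 2: Orion pays $5.33 × 720 = $3837.60
Total = $8589.90

Total revenue: $8589.90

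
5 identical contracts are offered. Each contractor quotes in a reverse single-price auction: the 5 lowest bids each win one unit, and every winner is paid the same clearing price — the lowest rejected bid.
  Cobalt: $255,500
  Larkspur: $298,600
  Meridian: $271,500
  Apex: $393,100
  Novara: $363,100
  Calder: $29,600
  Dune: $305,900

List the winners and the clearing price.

Sorting: 29,600 (Calder), 255,500 (Cobalt), 271,500 (Meridian), 298,600 (Larkspur), 305,900 (Dune), 363,100 (Novara), 393,100 (Apex)
Winners (5 units): Calder, Cobalt, Meridian, Larkspur, Dune.
First losing bid is Novara's $363,100, which sets the uniform price.

Calder, Cobalt, Meridian, Larkspur, Dune; each is paid $363,100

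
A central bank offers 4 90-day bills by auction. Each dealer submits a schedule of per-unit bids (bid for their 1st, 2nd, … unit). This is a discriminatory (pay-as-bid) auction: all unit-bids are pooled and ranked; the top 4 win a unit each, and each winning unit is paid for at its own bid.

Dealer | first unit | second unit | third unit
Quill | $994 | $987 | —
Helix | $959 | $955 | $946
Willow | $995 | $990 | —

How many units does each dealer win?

Quill 2, Willow 2

All unit-bids, highest first — top 4: 995 (Willow-1), 994 (Quill-1), 990 (Willow-2), 987 (Quill-2)
Next rejected bid: $959 (not a price — pay-as-bid).
Allocation: Quill 2, Willow 2.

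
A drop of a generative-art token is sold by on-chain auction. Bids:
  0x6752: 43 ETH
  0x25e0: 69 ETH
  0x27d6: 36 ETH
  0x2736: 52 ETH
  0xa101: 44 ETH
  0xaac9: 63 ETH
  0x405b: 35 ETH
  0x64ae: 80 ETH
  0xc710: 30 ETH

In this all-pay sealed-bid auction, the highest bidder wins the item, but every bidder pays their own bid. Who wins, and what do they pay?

Bids in order: 80 (0x64ae) > 69 (0x25e0) > 63 (0xaac9) > 52 (0x2736) > 44 (0xa101) > 43 (0x6752) > …
0x64ae wins with the top bid; all bids are sunk regardless.

0x64ae pays 80 ETH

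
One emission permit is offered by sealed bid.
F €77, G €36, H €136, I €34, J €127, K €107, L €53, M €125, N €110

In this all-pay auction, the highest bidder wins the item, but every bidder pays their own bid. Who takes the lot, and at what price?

All-pay auction: the highest bidder wins the item, but every bidder pays their own bid.
Bids in order: 136 (H) > 127 (J) > 125 (M) > 110 (N) > 107 (K) > 77 (F) > …
H wins with the top bid; all bids are sunk regardless.

H pays €136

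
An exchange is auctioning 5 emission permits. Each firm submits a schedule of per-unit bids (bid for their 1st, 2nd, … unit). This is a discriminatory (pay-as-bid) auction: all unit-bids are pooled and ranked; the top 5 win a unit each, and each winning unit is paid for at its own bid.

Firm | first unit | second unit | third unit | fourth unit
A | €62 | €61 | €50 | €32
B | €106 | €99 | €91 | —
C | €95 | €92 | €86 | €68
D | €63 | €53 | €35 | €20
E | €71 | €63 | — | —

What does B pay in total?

Pooled unit-bids ranked (top 5): 106 (B-1), 99 (B-2), 95 (C-1), 92 (C-2), 91 (B-3)
Next rejected bid: €86 (not a price — pay-as-bid).
B's winning unit-bids: 106 + 99 + 91 = €296.

B pays €296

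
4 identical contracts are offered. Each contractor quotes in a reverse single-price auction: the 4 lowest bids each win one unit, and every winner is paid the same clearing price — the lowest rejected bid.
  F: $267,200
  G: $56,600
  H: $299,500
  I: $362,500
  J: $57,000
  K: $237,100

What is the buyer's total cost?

Total cost: $1,198,000

Sorting: 56,600 (G), 57,000 (J), 237,100 (K), 267,200 (F), 299,500 (H), 362,500 (I)
Lowest 4: G, J, K, F.
First losing bid is H's $299,500, which sets the uniform price.
Total cost = 4 × $299,500 = $1,198,000.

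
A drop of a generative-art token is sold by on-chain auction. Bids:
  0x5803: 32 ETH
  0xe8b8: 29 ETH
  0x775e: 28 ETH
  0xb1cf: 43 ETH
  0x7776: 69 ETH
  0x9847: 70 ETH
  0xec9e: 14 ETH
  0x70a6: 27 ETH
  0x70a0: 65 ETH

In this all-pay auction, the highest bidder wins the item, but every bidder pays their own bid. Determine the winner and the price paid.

Bids ranked: 70 (0x9847) > 69 (0x7776) > 65 (0x70a0) > 43 (0xb1cf) > 32 (0x5803) > 29 (0xe8b8) > …
0x9847 is highest and takes the item; every bidder forfeits their bid.

0x9847 pays 70 ETH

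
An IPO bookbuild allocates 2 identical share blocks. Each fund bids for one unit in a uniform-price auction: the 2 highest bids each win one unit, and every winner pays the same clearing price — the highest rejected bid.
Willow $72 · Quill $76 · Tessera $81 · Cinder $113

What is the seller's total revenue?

Total revenue: $152

Ordering the bids: 113 (Cinder), 81 (Tessera), 76 (Quill), 72 (Willow)
Top 2: Cinder, Tessera.
Highest unsuccessful bid: $76 → clearing price.
Total revenue = 2 × $76 = $152.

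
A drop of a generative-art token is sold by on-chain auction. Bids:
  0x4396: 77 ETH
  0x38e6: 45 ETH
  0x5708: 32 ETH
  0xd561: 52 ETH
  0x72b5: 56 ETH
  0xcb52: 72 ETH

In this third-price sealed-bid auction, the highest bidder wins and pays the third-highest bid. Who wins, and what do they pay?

Rule: the highest bidder wins and pays the third-highest bid.
Bids in order: 77 (0x4396) > 72 (0xcb52) > 56 (0x72b5) > 52 (0xd561) > 45 (0x38e6) > 32 (0x5708)
0x4396 wins; payment is bid #3 in the ranking = 56 ETH.

0x4396 pays 56 ETH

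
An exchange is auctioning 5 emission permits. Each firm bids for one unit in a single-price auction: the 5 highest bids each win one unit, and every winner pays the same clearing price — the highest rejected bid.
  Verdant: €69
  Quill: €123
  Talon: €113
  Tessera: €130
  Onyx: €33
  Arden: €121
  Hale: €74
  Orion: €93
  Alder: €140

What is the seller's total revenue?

Sorting: 140 (Alder), 130 (Tessera), 123 (Quill), 121 (Arden), 113 (Talon), 93 (Orion), 74 (Hale), …
Top 5: Alder, Tessera, Quill, Arden, Talon.
Highest unsuccessful bid: €93 → clearing price.
Total revenue = 5 × €93 = €465.

Total revenue: €465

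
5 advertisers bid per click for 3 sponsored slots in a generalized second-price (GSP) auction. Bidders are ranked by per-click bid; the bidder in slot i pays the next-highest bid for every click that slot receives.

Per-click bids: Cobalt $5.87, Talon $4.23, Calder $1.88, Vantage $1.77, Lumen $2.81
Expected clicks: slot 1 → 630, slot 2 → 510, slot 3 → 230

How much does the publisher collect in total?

Total revenue: $4530.40

Per-click bids in order: $5.87 (Cobalt) > $4.23 (Talon) > $2.81 (Lumen) > $1.88 (Calder) > …
Slot 1: Cobalt pays $4.23 × 630 = $2664.90
Slot 2: Talon pays $2.81 × 510 = $1433.10
Slot 3: Lumen pays $1.88 × 230 = $432.40
Total = $4530.40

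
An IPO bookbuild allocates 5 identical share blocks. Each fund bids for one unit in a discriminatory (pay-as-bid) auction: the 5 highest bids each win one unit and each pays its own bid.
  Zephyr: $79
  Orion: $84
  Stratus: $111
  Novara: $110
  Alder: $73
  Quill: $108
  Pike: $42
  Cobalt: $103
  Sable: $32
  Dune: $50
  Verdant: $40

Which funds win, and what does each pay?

Ordering the bids: 111 (Stratus), 110 (Novara), 108 (Quill), 103 (Cobalt), 84 (Orion), 79 (Zephyr), 73 (Alder), …
The 5 highest are Stratus, Novara, Quill, Cobalt, Orion.
Each winner pays its own bid: Stratus $111, Novara $110, Quill $108, Cobalt $103, Orion $84.

Stratus $111, Novara $110, Quill $108, Cobalt $103, Orion $84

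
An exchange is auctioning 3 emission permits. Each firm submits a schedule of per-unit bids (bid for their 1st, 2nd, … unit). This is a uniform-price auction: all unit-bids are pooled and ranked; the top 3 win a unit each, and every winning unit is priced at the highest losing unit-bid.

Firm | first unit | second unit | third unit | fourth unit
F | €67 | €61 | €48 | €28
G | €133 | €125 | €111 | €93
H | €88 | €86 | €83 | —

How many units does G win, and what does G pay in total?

G: 3 units, pays €279

Pooled unit-bids ranked (top 3): 133 (G-1), 125 (G-2), 111 (G-3)
The (k+1)-th unit-bid is €93.
G wins 3 unit(s) at €93 each.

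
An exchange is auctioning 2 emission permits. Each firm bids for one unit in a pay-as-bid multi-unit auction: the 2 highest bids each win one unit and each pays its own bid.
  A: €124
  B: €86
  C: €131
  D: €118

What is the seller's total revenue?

Total revenue: €255

Bids ranked high→low: 131 (C), 124 (A), 118 (D), 86 (B)
Top 2: C, A.
Total revenue = 131 + 124 = €255.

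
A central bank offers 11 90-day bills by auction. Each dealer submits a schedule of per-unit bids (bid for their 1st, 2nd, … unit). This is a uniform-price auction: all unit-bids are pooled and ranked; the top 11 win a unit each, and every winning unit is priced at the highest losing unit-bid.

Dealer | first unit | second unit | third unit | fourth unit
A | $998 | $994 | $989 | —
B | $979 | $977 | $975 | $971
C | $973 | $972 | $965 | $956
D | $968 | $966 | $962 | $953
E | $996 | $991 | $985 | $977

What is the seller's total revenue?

Total revenue: $10,692

Pooled unit-bids ranked (top 11): 998 (A-1), 996 (E-1), 994 (A-2), 991 (E-2), 989 (A-3), 985 (E-3), 979 (B-1), 977 (B-2), 977 (E-4), 975 (B-3), 973 (C-1)
The (k+1)-th unit-bid is $972.
Allocation: A 3, B 3, C 1, E 4. Every unit priced at $972.
Revenue = 11 × 972 = $10,692.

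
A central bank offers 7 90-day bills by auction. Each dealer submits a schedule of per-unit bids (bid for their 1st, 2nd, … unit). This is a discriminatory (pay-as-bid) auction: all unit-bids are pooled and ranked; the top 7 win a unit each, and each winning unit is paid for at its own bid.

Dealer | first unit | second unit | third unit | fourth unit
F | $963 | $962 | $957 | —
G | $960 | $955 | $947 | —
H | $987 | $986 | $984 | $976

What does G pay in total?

G pays $960

Pooled unit-bids ranked (top 7): 987 (H-1), 986 (H-2), 984 (H-3), 976 (H-4), 963 (F-1), 962 (F-2), 960 (G-1)
Next rejected bid: $957 (not a price — pay-as-bid).
G's winning unit-bids: 960 = $960.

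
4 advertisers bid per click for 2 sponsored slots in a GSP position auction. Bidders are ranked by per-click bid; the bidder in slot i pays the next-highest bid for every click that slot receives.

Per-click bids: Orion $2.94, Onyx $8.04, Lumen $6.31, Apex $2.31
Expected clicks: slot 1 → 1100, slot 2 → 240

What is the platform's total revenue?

Sorting advertisers: $8.04 (Onyx) > $6.31 (Lumen) > $2.94 (Orion) > …
Slot 1: Onyx pays $6.31 × 1100 = $6941.00
Slot 2: Lumen pays $2.94 × 240 = $705.60
Total = $7646.60

Total revenue: $7646.60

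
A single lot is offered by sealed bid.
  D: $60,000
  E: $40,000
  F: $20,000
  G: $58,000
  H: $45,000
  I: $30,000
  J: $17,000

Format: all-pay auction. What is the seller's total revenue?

Total revenue: $270,000

Sorting bids: 60,000 (D) > 58,000 (G) > 45,000 (H) > 40,000 (E) > 30,000 (I) > 20,000 (F) > …
Every bidder forfeits their bid regardless of winning.
Revenue = 60,000 + 40,000 + 20,000 + 58,000 + 45,000 + 30,000 + 17,000 = $270,000.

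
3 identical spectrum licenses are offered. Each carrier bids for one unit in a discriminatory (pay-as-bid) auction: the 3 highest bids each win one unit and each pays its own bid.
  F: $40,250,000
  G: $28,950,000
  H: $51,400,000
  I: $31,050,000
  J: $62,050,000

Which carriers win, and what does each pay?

Sorting: 62,050,000 (J), 51,400,000 (H), 40,250,000 (F), 31,050,000 (I), 28,950,000 (G)
Winners (3 units): J, H, F.
Each winner pays its own bid: J $62,050,000, H $51,400,000, F $40,250,000.

J $62,050,000, H $51,400,000, F $40,250,000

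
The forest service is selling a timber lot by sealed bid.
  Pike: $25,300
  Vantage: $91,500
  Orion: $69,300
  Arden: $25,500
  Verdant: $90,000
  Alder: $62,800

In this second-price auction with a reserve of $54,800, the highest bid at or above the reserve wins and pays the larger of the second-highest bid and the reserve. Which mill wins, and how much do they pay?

Vantage pays $90,000

Second-price auction with a reserve of $54,800: the highest bid at or above the reserve wins and pays the larger of the second-highest bid and the reserve.
Bids ranked: 91,500 (Vantage) > 90,000 (Verdant) > 69,300 (Orion) > 62,800 (Alder) > 25,500 (Arden) > 25,300 (Pike)
Vantage has the top bid at or above the reserve ($91,500).
max(second-highest $90,000, reserve $54,800) = $90,000; the reserve does not bind.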